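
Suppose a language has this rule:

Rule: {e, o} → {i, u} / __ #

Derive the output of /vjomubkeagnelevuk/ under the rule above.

No segment of /vjomubkeagnelevuk/ meets the structural description of the rule, so the form surfaces unchanged.

vjomubkeagnelevuk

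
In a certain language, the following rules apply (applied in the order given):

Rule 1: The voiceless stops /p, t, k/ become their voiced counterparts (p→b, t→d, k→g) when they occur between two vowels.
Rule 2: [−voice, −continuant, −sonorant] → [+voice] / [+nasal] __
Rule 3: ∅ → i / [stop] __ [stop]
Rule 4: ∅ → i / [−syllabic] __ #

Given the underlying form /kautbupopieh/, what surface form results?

Rule 1 (intervocalic voicing): /p/ is a voiceless stop between vowels /u/ and /o/, so it voices to [b]. /p/ is a voiceless stop between vowels /o/ and /i/, so it voices to [b]. /kautbupopieh/ → kautbubobieh.
Rule 2 (post-nasal voicing): no segment meets the environment; /kautbubobieh/ is unchanged.
Rule 3 (stop-cluster i-epenthesis): /t/ and /b/ form a stop–stop cluster, so [i] is inserted between them. /kautbubobieh/ → kautibubobieh.
Rule 4 (final i-epenthesis): the form ends in the consonant /h/, so [i] is inserted word-finally. /kautibubobieh/ → kautibubobiehi.

kautibubobiehi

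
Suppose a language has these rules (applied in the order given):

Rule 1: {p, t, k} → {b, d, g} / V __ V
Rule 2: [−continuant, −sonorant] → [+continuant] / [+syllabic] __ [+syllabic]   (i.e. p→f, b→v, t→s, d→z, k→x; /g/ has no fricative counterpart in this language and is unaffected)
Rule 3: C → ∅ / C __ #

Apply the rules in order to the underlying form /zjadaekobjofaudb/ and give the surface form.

zjazaegobjofaud

Rule 1 (intervocalic voicing): /k/ is a voiceless stop between vowels /e/ and /o/, so it voices to [g]. /zjadaekobjofaudb/ → zjadaegobjofaudb.
Rule 2 (intervocalic spirantization): /d/ is a stop between vowels /a/ and /a/, so it spirantizes to the fricative [z]. /zjadaegobjofaudb/ → zjazaegobjofaudb.
Rule 3 (final cluster simplification): /b/ is the second consonant of a word-final cluster /db/, so it deletes. /zjazaegobjofaudb/ → zjazaegobjofaud.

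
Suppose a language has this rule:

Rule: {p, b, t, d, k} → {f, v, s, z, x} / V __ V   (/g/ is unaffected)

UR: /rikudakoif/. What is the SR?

/k/ is a stop between vowels /i/ and /u/, so it spirantizes to the fricative [x].
/d/ is a stop between vowels /u/ and /a/, so it spirantizes to the fricative [z].
/k/ is a stop between vowels /a/ and /o/, so it spirantizes to the fricative [x].
Surface form: [rixuzaxoif].

rixuzaxoif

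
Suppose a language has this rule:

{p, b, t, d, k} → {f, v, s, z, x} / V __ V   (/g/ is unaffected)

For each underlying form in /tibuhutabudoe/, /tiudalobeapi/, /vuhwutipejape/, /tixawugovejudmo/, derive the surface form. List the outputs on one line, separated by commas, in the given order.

/tibuhutabudoe/: /b/ is a stop between vowels /i/ and /u/, so it spirantizes to the fricative [v]. /t/ is a stop between vowels /u/ and /a/, so it spirantizes to the fricative [s]. /b/ is a stop between vowels /a/ and /u/, so it spirantizes to the fricative [v]. /d/ is a stop between vowels /u/ and /o/, so it spirantizes to the fricative [z]. → [tivuhusavuzoe].
/tiudalobeapi/: /d/ is a stop between vowels /u/ and /a/, so it spirantizes to the fricative [z]. /b/ is a stop between vowels /o/ and /e/, so it spirantizes to the fricative [v]. /p/ is a stop between vowels /a/ and /i/, so it spirantizes to the fricative [f]. → [tiuzaloveafi].
/vuhwutipejape/: /t/ is a stop between vowels /u/ and /i/, so it spirantizes to the fricative [s]. /p/ is a stop between vowels /i/ and /e/, so it spirantizes to the fricative [f]. /p/ is a stop between vowels /a/ and /e/, so it spirantizes to the fricative [f]. → [vuhwusifejafe].
/tixawugovejudmo/: the rule's environment is not met; surfaces unchanged as [tixawugovejudmo].

tivuhusavuzoe, tiuzaloveafi, vuhwusifejafe, tixawugovejudmo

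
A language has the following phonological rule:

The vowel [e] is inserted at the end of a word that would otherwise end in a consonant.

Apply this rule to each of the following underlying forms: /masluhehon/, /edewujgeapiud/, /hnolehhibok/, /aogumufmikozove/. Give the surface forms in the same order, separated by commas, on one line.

/masluhehon/: the form ends in the consonant /n/, so [e] is inserted word-finally. → [masluhehone].
/edewujgeapiud/: the form ends in the consonant /d/, so [e] is inserted word-finally. → [edewujgeapiude].
/hnolehhibok/: the form ends in the consonant /k/, so [e] is inserted word-finally. → [hnolehhiboke].
/aogumufmikozove/: the rule's environment is not met; surfaces unchanged as [aogumufmikozove].

masluhehone, edewujgeapiude, hnolehhiboke, aogumufmikozove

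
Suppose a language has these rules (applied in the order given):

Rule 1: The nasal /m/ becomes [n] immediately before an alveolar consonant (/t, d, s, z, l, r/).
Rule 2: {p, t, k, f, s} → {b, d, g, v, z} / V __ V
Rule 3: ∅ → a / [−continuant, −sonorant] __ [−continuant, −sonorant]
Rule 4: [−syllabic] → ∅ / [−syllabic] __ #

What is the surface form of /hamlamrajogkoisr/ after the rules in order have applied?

Rule 1 (nasal place assimilation): /m/ precedes the alveolar consonant /l/, so it assimilates in place to [n]. /m/ precedes the alveolar consonant /r/, so it assimilates in place to [n]. /hamlamrajogkoisr/ → hanlanrajogkoisr.
Rule 2 (intervocalic voicing): no segment meets the environment; /hanlanrajogkoisr/ is unchanged.
Rule 3 (stop-cluster a-epenthesis): /g/ and /k/ form a stop–stop cluster, so [a] is inserted between them. /hanlanrajogkoisr/ → hanlanrajogakoisr.
Rule 4 (final cluster simplification): /r/ is the second consonant of a word-final cluster /sr/, so it deletes. /hanlanrajogakoisr/ → hanlanrajogakois.

hanlanrajogakois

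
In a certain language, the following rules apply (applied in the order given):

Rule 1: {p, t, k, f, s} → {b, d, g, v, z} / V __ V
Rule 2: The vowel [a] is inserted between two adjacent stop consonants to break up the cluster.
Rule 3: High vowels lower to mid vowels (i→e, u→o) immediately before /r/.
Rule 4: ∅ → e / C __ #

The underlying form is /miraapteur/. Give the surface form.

meraapateore

Rule 1 (intervocalic voicing): no segment meets the environment; /miraapteur/ is unchanged.
Rule 2 (stop-cluster a-epenthesis): /p/ and /t/ form a stop–stop cluster, so [a] is inserted between them. /miraapteur/ → miraapateur.
Rule 3 (pre-rhotic lowering): /i/ is a high vowel immediately before /r/, so it lowers to [e]. /u/ is a high vowel immediately before /r/, so it lowers to [o]. /miraapateur/ → meraapateor.
Rule 4 (final e-epenthesis): the form ends in the consonant /r/, so [e] is inserted word-finally. /meraapateor/ → meraapateore.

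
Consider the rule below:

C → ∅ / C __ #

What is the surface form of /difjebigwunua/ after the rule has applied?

difjebigwunua

No segment of /difjebigwunua/ meets the structural description of the rule, so the form surfaces unchanged.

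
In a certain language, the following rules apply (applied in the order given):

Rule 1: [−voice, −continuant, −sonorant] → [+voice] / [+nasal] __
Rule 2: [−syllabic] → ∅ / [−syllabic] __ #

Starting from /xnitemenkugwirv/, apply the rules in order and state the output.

Rule 1 (post-nasal voicing): /k/ is a voiceless stop immediately after the nasal /n/, so it voices to [g]. /xnitemenkugwirv/ → xnitemengugwirv.
Rule 2 (final cluster simplification): /v/ is the second consonant of a word-final cluster /rv/, so it deletes. /xnitemengugwirv/ → xnitemengugwir.

xnitemengugwir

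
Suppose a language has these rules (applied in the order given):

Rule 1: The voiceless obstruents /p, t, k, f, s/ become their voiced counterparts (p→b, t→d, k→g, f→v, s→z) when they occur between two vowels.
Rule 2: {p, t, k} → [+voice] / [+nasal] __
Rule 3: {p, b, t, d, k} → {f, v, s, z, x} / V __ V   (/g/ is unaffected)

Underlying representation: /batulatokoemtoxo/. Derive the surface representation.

Rule 1 (intervocalic voicing): /t/ is a voiceless obstruent between vowels /a/ and /u/, so it voices to [d]. /t/ is a voiceless obstruent between vowels /a/ and /o/, so it voices to [d]. /k/ is a voiceless obstruent between vowels /o/ and /o/, so it voices to [g]. /batulatokoemtoxo/ → baduladogoemtoxo.
Rule 2 (post-nasal voicing): /t/ is a voiceless stop immediately after the nasal /m/, so it voices to [d]. /baduladogoemtoxo/ → baduladogoemdoxo.
Rule 3 (intervocalic spirantization): /d/ is a stop between vowels /a/ and /u/, so it spirantizes to the fricative [z]. /d/ is a stop between vowels /a/ and /o/, so it spirantizes to the fricative [z]. /baduladogoemdoxo/ → bazulazogoemdoxo.

bazulazogoemdoxo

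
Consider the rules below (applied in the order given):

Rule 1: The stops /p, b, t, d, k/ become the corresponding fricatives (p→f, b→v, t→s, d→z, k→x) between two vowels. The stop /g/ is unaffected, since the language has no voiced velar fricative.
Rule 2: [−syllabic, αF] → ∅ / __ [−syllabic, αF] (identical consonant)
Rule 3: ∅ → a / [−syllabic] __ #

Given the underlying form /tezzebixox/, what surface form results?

Rule 1 (intervocalic spirantization): /b/ is a stop between vowels /e/ and /i/, so it spirantizes to the fricative [v]. /tezzebixox/ → tezzevixox.
Rule 2 (degemination): /zz/ is a geminate; the first /z/ deletes. /tezzevixox/ → tezevixox.
Rule 3 (final a-epenthesis): the form ends in the consonant /x/, so [a] is inserted word-finally. /tezevixox/ → tezevixoxa.

tezevixoxa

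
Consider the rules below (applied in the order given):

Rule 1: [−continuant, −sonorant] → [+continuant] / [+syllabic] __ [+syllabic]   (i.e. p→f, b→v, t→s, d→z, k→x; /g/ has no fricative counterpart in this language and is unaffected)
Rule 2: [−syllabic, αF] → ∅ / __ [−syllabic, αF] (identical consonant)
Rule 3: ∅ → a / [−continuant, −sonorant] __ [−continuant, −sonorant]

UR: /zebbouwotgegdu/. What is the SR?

Rule 1 (intervocalic spirantization): no segment meets the environment; /zebbouwotgegdu/ is unchanged.
Rule 2 (degemination): /bb/ is a geminate; the first /b/ deletes. /zebbouwotgegdu/ → zebouwotgegdu.
Rule 3 (stop-cluster a-epenthesis): /t/ and /g/ form a stop–stop cluster, so [a] is inserted between them. /g/ and /d/ form a stop–stop cluster, so [a] is inserted between them. /zebouwotgegdu/ → zebouwotagegadu.

zebouwotagegadu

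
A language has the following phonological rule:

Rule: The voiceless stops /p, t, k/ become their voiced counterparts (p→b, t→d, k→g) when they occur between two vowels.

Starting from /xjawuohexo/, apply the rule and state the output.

xjawuohexo

No segment of /xjawuohexo/ meets the structural description of the rule, so the form surfaces unchanged.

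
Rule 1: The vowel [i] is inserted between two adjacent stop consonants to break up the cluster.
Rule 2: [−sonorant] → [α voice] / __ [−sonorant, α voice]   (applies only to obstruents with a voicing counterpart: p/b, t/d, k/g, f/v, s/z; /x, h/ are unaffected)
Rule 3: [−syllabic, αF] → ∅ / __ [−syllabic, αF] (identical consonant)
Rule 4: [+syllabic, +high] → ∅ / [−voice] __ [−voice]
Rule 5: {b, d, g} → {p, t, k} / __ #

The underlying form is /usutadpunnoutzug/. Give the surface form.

Rule 1 (stop-cluster i-epenthesis): /d/ and /p/ form a stop–stop cluster, so [i] is inserted between them. /usutadpunnoutzug/ → usutadipunnoutzug.
Rule 2 (regressive voicing assimilation): /t/ precedes the voiced obstruent /z/, so it voices to [d] by assimilation. /usutadipunnoutzug/ → usutadipunnoudzug.
Rule 3 (degemination): /nn/ is a geminate; the first /n/ deletes. /usutadipunnoudzug/ → usutadipunoudzug.
Rule 4 (high vowel syncope): /u/ is a high vowel flanked by voiceless consonants /s/ and /t/, so it deletes. /usutadipunoudzug/ → ustadipunoudzug.
Rule 5 (final devoicing): /g/ is a voiced stop in word-final position, so it devoices to [k]. /ustadipunoudzug/ → ustadipunoudzuk.

ustadipunoudzuk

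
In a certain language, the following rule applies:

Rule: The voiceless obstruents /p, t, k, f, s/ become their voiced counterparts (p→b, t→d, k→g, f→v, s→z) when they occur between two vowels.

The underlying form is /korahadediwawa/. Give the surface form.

korahadediwawa

No segment of /korahadediwawa/ meets the structural description of the rule, so the form surfaces unchanged.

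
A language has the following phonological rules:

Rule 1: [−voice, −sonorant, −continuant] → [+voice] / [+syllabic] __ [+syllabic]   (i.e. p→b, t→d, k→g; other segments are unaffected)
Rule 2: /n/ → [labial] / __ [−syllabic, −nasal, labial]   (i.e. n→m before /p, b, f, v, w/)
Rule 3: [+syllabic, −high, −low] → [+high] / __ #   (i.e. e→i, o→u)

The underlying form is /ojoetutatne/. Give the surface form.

ojoedudatni

Rule 1 (intervocalic voicing): /t/ is a voiceless stop between vowels /e/ and /u/, so it voices to [d]. /t/ is a voiceless stop between vowels /u/ and /a/, so it voices to [d]. /ojoetutatne/ → ojoedudatne.
Rule 2 (nasal place assimilation): no segment meets the environment; /ojoedudatne/ is unchanged.
Rule 3 (final vowel raising): /e/ is a mid vowel in word-final position, so it raises to [i]. /ojoedudatne/ → ojoedudatni.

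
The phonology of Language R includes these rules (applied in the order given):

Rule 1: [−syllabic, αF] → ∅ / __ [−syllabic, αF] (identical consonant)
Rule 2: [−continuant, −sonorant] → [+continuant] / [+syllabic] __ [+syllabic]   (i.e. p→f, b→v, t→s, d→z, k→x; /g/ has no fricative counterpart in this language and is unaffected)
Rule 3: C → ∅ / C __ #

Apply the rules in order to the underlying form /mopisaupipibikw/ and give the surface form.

mofisaufifivik

Rule 1 (degemination): no segment meets the environment; /mopisaupipibikw/ is unchanged.
Rule 2 (intervocalic spirantization): /p/ is a stop between vowels /o/ and /i/, so it spirantizes to the fricative [f]. /p/ is a stop between vowels /u/ and /i/, so it spirantizes to the fricative [f]. /p/ is a stop between vowels /i/ and /i/, so it spirantizes to the fricative [f]. /b/ is a stop between vowels /i/ and /i/, so it spirantizes to the fricative [v]. /mopisaupipibikw/ → mofisaufifivikw.
Rule 3 (final cluster simplification): /w/ is the second consonant of a word-final cluster /kw/, so it deletes. /mofisaufifivikw/ → mofisaufifivik.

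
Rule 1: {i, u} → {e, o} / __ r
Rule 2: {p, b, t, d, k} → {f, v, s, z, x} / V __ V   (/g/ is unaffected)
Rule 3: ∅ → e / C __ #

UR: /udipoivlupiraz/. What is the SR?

Rule 1 (pre-rhotic lowering): /i/ is a high vowel immediately before /r/, so it lowers to [e]. /udipoivlupiraz/ → udipoivluperaz.
Rule 2 (intervocalic spirantization): /d/ is a stop between vowels /u/ and /i/, so it spirantizes to the fricative [z]. /p/ is a stop between vowels /i/ and /o/, so it spirantizes to the fricative [f]. /p/ is a stop between vowels /u/ and /e/, so it spirantizes to the fricative [f]. /udipoivluperaz/ → uzifoivluferaz.
Rule 3 (final e-epenthesis): the form ends in the consonant /z/, so [e] is inserted word-finally. /uzifoivluferaz/ → uzifoivluferaze.

uzifoivluferaze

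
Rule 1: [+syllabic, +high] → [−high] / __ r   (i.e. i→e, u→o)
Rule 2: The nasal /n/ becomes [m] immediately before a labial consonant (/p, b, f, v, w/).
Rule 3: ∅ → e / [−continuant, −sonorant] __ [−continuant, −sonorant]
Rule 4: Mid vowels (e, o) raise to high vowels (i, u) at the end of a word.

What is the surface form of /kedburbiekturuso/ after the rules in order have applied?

Rule 1 (pre-rhotic lowering): /u/ is a high vowel immediately before /r/, so it lowers to [o]. /u/ is a high vowel immediately before /r/, so it lowers to [o]. /kedburbiekturuso/ → kedborbiektoruso.
Rule 2 (nasal place assimilation): no segment meets the environment; /kedborbiektoruso/ is unchanged.
Rule 3 (stop-cluster e-epenthesis): /d/ and /b/ form a stop–stop cluster, so [e] is inserted between them. /k/ and /t/ form a stop–stop cluster, so [e] is inserted between them. /kedborbiektoruso/ → kedeborbieketoruso.
Rule 4 (final vowel raising): /o/ is a mid vowel in word-final position, so it raises to [u]. /kedeborbieketoruso/ → kedeborbieketorusu.

kedeborbieketorusu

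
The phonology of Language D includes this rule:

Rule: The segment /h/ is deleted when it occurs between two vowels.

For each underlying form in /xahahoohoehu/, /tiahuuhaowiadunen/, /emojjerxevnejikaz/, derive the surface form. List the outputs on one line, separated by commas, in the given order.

/xahahoohoehu/: /h/ occurs between vowels /a/ and /a/, so it deletes. /h/ occurs between vowels /a/ and /o/, so it deletes. /h/ occurs between vowels /o/ and /o/, so it deletes. /h/ occurs between vowels /e/ and /u/, so it deletes. → [xaaoooeu].
/tiahuuhaowiadunen/: /h/ occurs between vowels /a/ and /u/, so it deletes. /h/ occurs between vowels /u/ and /a/, so it deletes. → [tiauuaowiadunen].
/emojjerxevnejikaz/: the rule's environment is not met; surfaces unchanged as [emojjerxevnejikaz].

xaaoooeu, tiauuaowiadunen, emojjerxevnejikaz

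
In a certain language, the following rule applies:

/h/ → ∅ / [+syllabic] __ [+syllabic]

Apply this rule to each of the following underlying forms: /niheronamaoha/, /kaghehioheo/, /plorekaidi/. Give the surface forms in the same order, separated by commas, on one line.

nieronamaoa, kagheioeo, plorekaidi

/niheronamaoha/: /h/ occurs between vowels /i/ and /e/, so it deletes. /h/ occurs between vowels /o/ and /a/, so it deletes. → [nieronamaoa].
/kaghehioheo/: /h/ occurs between vowels /e/ and /i/, so it deletes. /h/ occurs between vowels /o/ and /e/, so it deletes. → [kagheioeo].
/plorekaidi/: the rule's environment is not met; surfaces unchanged as [plorekaidi].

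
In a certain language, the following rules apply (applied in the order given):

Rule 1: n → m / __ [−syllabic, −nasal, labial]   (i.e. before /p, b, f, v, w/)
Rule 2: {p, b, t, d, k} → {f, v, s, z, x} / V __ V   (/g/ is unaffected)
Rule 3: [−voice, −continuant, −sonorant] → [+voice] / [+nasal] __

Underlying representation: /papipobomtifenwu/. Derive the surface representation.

pafifovomdifemwu

Rule 1 (nasal place assimilation): /n/ precedes the labial consonant /w/, so it assimilates in place to [m]. /papipobomtifenwu/ → papipobomtifemwu.
Rule 2 (intervocalic spirantization): /p/ is a stop between vowels /a/ and /i/, so it spirantizes to the fricative [f]. /p/ is a stop between vowels /i/ and /o/, so it spirantizes to the fricative [f]. /b/ is a stop between vowels /o/ and /o/, so it spirantizes to the fricative [v]. /papipobomtifemwu/ → pafifovomtifemwu.
Rule 3 (post-nasal voicing): /t/ is a voiceless stop immediately after the nasal /m/, so it voices to [d]. /pafifovomtifemwu/ → pafifovomdifemwu.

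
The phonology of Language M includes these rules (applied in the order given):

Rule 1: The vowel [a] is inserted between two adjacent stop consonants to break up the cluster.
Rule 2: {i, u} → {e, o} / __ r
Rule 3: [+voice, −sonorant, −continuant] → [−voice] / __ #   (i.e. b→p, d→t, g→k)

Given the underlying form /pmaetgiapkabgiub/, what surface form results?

pmaetagiapakabagiup

Rule 1 (stop-cluster a-epenthesis): /t/ and /g/ form a stop–stop cluster, so [a] is inserted between them. /p/ and /k/ form a stop–stop cluster, so [a] is inserted between them. /b/ and /g/ form a stop–stop cluster, so [a] is inserted between them. /pmaetgiapkabgiub/ → pmaetagiapakabagiub.
Rule 2 (pre-rhotic lowering): no segment meets the environment; /pmaetagiapakabagiub/ is unchanged.
Rule 3 (final devoicing): /b/ is a voiced stop in word-final position, so it devoices to [p]. /pmaetagiapakabagiub/ → pmaetagiapakabagiup.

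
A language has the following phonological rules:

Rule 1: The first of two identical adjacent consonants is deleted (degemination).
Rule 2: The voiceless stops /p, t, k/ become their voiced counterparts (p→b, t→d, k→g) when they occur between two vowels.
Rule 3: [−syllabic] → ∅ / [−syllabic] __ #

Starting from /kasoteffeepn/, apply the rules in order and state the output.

Rule 1 (degemination): /ff/ is a geminate; the first /f/ deletes. /kasoteffeepn/ → kasotefeepn.
Rule 2 (intervocalic voicing): /t/ is a voiceless stop between vowels /o/ and /e/, so it voices to [d]. /kasotefeepn/ → kasodefeepn.
Rule 3 (final cluster simplification): /n/ is the second consonant of a word-final cluster /pn/, so it deletes. /kasodefeepn/ → kasodefeep.

kasodefeep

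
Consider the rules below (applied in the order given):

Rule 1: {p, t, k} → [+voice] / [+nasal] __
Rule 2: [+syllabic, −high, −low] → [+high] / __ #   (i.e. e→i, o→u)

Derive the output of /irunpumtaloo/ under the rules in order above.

irunbumdalou

Rule 1 (post-nasal voicing): /p/ is a voiceless stop immediately after the nasal /n/, so it voices to [b]. /t/ is a voiceless stop immediately after the nasal /m/, so it voices to [d]. /irunpumtaloo/ → irunbumdaloo.
Rule 2 (final vowel raising): /o/ is a mid vowel in word-final position, so it raises to [u]. /irunbumdaloo/ → irunbumdalou.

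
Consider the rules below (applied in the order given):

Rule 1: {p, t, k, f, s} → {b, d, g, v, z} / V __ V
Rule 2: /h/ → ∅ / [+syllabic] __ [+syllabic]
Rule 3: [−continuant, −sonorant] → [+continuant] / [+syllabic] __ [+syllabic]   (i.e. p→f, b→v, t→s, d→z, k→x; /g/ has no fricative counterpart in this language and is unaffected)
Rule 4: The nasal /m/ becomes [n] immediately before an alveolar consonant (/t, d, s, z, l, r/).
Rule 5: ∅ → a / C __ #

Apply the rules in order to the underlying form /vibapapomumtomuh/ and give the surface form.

vivavavomuntomuha

Rule 1 (intervocalic voicing): /p/ is a voiceless obstruent between vowels /a/ and /a/, so it voices to [b]. /p/ is a voiceless obstruent between vowels /a/ and /o/, so it voices to [b]. /vibapapomumtomuh/ → vibababomumtomuh.
Rule 2 (intervocalic h-deletion): no segment meets the environment; /vibababomumtomuh/ is unchanged.
Rule 3 (intervocalic spirantization): /b/ is a stop between vowels /i/ and /a/, so it spirantizes to the fricative [v]. /b/ is a stop between vowels /a/ and /a/, so it spirantizes to the fricative [v]. /b/ is a stop between vowels /a/ and /o/, so it spirantizes to the fricative [v]. /vibababomumtomuh/ → vivavavomumtomuh.
Rule 4 (nasal place assimilation): /m/ precedes the alveolar consonant /t/, so it assimilates in place to [n]. /vivavavomumtomuh/ → vivavavomuntomuh.
Rule 5 (final a-epenthesis): the form ends in the consonant /h/, so [a] is inserted word-finally. /vivavavomuntomuh/ → vivavavomuntomuha.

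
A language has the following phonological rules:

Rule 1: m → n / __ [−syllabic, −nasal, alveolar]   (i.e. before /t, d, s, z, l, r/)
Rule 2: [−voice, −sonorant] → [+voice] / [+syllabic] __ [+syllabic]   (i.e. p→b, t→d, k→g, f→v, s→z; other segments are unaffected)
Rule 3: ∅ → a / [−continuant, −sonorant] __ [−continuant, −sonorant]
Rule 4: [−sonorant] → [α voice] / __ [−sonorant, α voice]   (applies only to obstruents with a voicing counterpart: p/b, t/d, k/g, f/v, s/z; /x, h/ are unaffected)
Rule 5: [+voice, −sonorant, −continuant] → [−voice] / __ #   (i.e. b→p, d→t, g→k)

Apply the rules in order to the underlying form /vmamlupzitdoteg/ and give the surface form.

Rule 1 (nasal place assimilation): /m/ precedes the alveolar consonant /l/, so it assimilates in place to [n]. /vmamlupzitdoteg/ → vmanlupzitdoteg.
Rule 2 (intervocalic voicing): /t/ is a voiceless obstruent between vowels /o/ and /e/, so it voices to [d]. /vmanlupzitdoteg/ → vmanlupzitdodeg.
Rule 3 (stop-cluster a-epenthesis): /t/ and /d/ form a stop–stop cluster, so [a] is inserted between them. /vmanlupzitdodeg/ → vmanlupzitadodeg.
Rule 4 (regressive voicing assimilation): /p/ precedes the voiced obstruent /z/, so it voices to [b] by assimilation. /vmanlupzitadodeg/ → vmanlubzitadodeg.
Rule 5 (final devoicing): /g/ is a voiced stop in word-final position, so it devoices to [k]. /vmanlubzitadodeg/ → vmanlubzitadodek.

vmanlubzitadodek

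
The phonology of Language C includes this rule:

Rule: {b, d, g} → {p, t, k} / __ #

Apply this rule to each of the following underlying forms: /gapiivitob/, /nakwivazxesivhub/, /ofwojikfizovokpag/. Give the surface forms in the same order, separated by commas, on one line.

/gapiivitob/: /b/ is a voiced stop in word-final position, so it devoices to [p]. → [gapiivitop].
/nakwivazxesivhub/: /b/ is a voiced stop in word-final position, so it devoices to [p]. → [nakwivazxesivhup].
/ofwojikfizovokpag/: /g/ is a voiced stop in word-final position, so it devoices to [k]. → [ofwojikfizovokpak].

gapiivitop, nakwivazxesivhup, ofwojikfizovokpak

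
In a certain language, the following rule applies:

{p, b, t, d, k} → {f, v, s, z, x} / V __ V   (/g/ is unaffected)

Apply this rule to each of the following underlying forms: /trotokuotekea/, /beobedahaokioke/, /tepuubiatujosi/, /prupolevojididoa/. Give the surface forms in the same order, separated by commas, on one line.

/trotokuotekea/: /t/ is a stop between vowels /o/ and /o/, so it spirantizes to the fricative [s]. /k/ is a stop between vowels /o/ and /u/, so it spirantizes to the fricative [x]. /t/ is a stop between vowels /o/ and /e/, so it spirantizes to the fricative [s]. /k/ is a stop between vowels /e/ and /e/, so it spirantizes to the fricative [x]. → [trosoxuosexea].
/beobedahaokioke/: /b/ is a stop between vowels /o/ and /e/, so it spirantizes to the fricative [v]. /d/ is a stop between vowels /e/ and /a/, so it spirantizes to the fricative [z]. /k/ is a stop between vowels /o/ and /i/, so it spirantizes to the fricative [x]. /k/ is a stop between vowels /o/ and /e/, so it spirantizes to the fricative [x]. → [beovezahaoxioxe].
/tepuubiatujosi/: /p/ is a stop between vowels /e/ and /u/, so it spirantizes to the fricative [f]. /b/ is a stop between vowels /u/ and /i/, so it spirantizes to the fricative [v]. /t/ is a stop between vowels /a/ and /u/, so it spirantizes to the fricative [s]. → [tefuuviasujosi].
/prupolevojididoa/: /p/ is a stop between vowels /u/ and /o/, so it spirantizes to the fricative [f]. /d/ is a stop between vowels /i/ and /i/, so it spirantizes to the fricative [z]. /d/ is a stop between vowels /i/ and /o/, so it spirantizes to the fricative [z]. → [prufolevojizizoa].

trosoxuosexea, beovezahaoxioxe, tefuuviasujosi, prufolevojizizoa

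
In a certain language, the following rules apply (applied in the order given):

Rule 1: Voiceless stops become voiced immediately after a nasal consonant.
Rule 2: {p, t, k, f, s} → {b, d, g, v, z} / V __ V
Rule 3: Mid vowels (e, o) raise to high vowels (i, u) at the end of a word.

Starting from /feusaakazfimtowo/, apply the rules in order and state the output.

Rule 1 (post-nasal voicing): /t/ is a voiceless stop immediately after the nasal /m/, so it voices to [d]. /feusaakazfimtowo/ → feusaakazfimdowo.
Rule 2 (intervocalic voicing): /s/ is a voiceless obstruent between vowels /u/ and /a/, so it voices to [z]. /k/ is a voiceless obstruent between vowels /a/ and /a/, so it voices to [g]. /feusaakazfimdowo/ → feuzaagazfimdowo.
Rule 3 (final vowel raising): /o/ is a mid vowel in word-final position, so it raises to [u]. /feuzaagazfimdowo/ → feuzaagazfimdowu.

feuzaagazfimdowu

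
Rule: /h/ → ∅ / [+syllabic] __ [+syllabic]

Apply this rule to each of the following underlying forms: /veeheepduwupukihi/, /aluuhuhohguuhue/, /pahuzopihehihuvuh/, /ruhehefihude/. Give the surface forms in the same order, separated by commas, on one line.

/veeheepduwupukihi/: /h/ occurs between vowels /e/ and /e/, so it deletes. /h/ occurs between vowels /i/ and /i/, so it deletes. → [veeeepduwupukii].
/aluuhuhohguuhue/: /h/ occurs between vowels /u/ and /u/, so it deletes. /h/ occurs between vowels /u/ and /o/, so it deletes. /h/ occurs between vowels /u/ and /u/, so it deletes. → [aluuuohguuue].
/pahuzopihehihuvuh/: /h/ occurs between vowels /a/ and /u/, so it deletes. /h/ occurs between vowels /i/ and /e/, so it deletes. /h/ occurs between vowels /e/ and /i/, so it deletes. /h/ occurs between vowels /i/ and /u/, so it deletes. → [pauzopieiuvuh].
/ruhehefihude/: /h/ occurs between vowels /u/ and /e/, so it deletes. /h/ occurs between vowels /e/ and /e/, so it deletes. /h/ occurs between vowels /i/ and /u/, so it deletes. → [rueefiude].

veeeepduwupukii, aluuuohguuue, pauzopieiuvuh, rueefiude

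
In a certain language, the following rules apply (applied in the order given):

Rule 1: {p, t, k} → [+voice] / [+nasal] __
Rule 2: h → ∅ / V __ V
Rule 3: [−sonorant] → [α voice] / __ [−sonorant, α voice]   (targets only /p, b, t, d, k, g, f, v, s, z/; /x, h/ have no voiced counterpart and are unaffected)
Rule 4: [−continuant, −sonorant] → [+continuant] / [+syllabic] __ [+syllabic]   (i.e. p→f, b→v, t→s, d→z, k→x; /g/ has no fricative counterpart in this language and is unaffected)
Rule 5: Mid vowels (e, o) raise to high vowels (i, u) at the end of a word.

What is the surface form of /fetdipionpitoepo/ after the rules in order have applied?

Rule 1 (post-nasal voicing): /p/ is a voiceless stop immediately after the nasal /n/, so it voices to [b]. /fetdipionpitoepo/ → fetdipionbitoepo.
Rule 2 (intervocalic h-deletion): no segment meets the environment; /fetdipionbitoepo/ is unchanged.
Rule 3 (regressive voicing assimilation): /t/ precedes the voiced obstruent /d/, so it voices to [d] by assimilation. /fetdipionbitoepo/ → feddipionbitoepo.
Rule 4 (intervocalic spirantization): /p/ is a stop between vowels /i/ and /i/, so it spirantizes to the fricative [f]. /t/ is a stop between vowels /i/ and /o/, so it spirantizes to the fricative [s]. /p/ is a stop between vowels /e/ and /o/, so it spirantizes to the fricative [f]. /feddipionbitoepo/ → feddifionbisoefo.
Rule 5 (final vowel raising): /o/ is a mid vowel in word-final position, so it raises to [u]. /feddifionbisoefo/ → feddifionbisoefu.

feddifionbisoefu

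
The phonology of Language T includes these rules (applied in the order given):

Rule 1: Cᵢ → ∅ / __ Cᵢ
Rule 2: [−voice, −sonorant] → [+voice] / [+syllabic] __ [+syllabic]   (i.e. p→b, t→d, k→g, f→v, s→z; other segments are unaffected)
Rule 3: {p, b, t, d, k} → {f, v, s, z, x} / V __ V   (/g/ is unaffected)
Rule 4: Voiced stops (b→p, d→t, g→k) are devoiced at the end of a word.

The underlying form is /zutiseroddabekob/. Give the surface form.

zuzizerozavegop

Rule 1 (degemination): /dd/ is a geminate; the first /d/ deletes. /zutiseroddabekob/ → zutiserodabekob.
Rule 2 (intervocalic voicing): /t/ is a voiceless obstruent between vowels /u/ and /i/, so it voices to [d]. /s/ is a voiceless obstruent between vowels /i/ and /e/, so it voices to [z]. /k/ is a voiceless obstruent between vowels /e/ and /o/, so it voices to [g]. /zutiserodabekob/ → zudizerodabegob.
Rule 3 (intervocalic spirantization): /d/ is a stop between vowels /u/ and /i/, so it spirantizes to the fricative [z]. /d/ is a stop between vowels /o/ and /a/, so it spirantizes to the fricative [z]. /b/ is a stop between vowels /a/ and /e/, so it spirantizes to the fricative [v]. /zudizerodabegob/ → zuzizerozavegob.
Rule 4 (final devoicing): /b/ is a voiced stop in word-final position, so it devoices to [p]. /zuzizerozavegob/ → zuzizerozavegop.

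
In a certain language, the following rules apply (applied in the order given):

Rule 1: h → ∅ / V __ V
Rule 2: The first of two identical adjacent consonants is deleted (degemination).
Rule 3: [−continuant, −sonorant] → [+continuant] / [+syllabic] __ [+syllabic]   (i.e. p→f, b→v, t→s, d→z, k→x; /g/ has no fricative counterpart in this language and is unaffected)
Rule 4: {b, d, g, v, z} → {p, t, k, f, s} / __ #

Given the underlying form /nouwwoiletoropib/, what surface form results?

Rule 1 (intervocalic h-deletion): no segment meets the environment; /nouwwoiletoropib/ is unchanged.
Rule 2 (degemination): /ww/ is a geminate; the first /w/ deletes. /nouwwoiletoropib/ → nouwoiletoropib.
Rule 3 (intervocalic spirantization): /t/ is a stop between vowels /e/ and /o/, so it spirantizes to the fricative [s]. /p/ is a stop between vowels /o/ and /i/, so it spirantizes to the fricative [f]. /nouwoiletoropib/ → nouwoilesorofib.
Rule 4 (final devoicing): /b/ is a voiced obstruent in word-final position, so it devoices to [p]. /nouwoilesorofib/ → nouwoilesorofip.

nouwoilesorofip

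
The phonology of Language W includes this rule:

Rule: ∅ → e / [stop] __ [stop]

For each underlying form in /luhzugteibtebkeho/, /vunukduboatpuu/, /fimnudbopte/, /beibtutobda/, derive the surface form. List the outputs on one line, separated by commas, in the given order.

/luhzugteibtebkeho/: /g/ and /t/ form a stop–stop cluster, so [e] is inserted between them. /b/ and /t/ form a stop–stop cluster, so [e] is inserted between them. /b/ and /k/ form a stop–stop cluster, so [e] is inserted between them. → [luhzugeteibetebekeho].
/vunukduboatpuu/: /k/ and /d/ form a stop–stop cluster, so [e] is inserted between them. /t/ and /p/ form a stop–stop cluster, so [e] is inserted between them. → [vunukeduboatepuu].
/fimnudbopte/: /d/ and /b/ form a stop–stop cluster, so [e] is inserted between them. /p/ and /t/ form a stop–stop cluster, so [e] is inserted between them. → [fimnudebopete].
/beibtutobda/: /b/ and /t/ form a stop–stop cluster, so [e] is inserted between them. /b/ and /d/ form a stop–stop cluster, so [e] is inserted between them. → [beibetutobeda].

luhzugeteibetebekeho, vunukeduboatepuu, fimnudebopete, beibetutobeda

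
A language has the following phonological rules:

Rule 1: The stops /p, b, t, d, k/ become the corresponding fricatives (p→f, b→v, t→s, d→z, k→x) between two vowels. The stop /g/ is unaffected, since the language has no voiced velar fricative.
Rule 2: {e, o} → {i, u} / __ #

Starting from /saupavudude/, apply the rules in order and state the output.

saufavuzuzi

Rule 1 (intervocalic spirantization): /p/ is a stop between vowels /u/ and /a/, so it spirantizes to the fricative [f]. /d/ is a stop between vowels /u/ and /u/, so it spirantizes to the fricative [z]. /d/ is a stop between vowels /u/ and /e/, so it spirantizes to the fricative [z]. /saupavudude/ → saufavuzuze.
Rule 2 (final vowel raising): /e/ is a mid vowel in word-final position, so it raises to [i]. /saufavuzuze/ → saufavuzuzi.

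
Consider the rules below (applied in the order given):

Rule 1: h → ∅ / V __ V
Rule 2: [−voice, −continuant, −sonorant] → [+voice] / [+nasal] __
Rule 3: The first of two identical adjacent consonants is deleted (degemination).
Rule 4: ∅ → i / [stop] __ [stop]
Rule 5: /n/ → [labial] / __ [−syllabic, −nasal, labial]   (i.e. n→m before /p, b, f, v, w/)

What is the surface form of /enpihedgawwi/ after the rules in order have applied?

Rule 1 (intervocalic h-deletion): /h/ occurs between vowels /i/ and /e/, so it deletes. /enpihedgawwi/ → enpiedgawwi.
Rule 2 (post-nasal voicing): /p/ is a voiceless stop immediately after the nasal /n/, so it voices to [b]. /enpiedgawwi/ → enbiedgawwi.
Rule 3 (degemination): /ww/ is a geminate; the first /w/ deletes. /enbiedgawwi/ → enbiedgawi.
Rule 4 (stop-cluster i-epenthesis): /d/ and /g/ form a stop–stop cluster, so [i] is inserted between them. /enbiedgawi/ → enbiedigawi.
Rule 5 (nasal place assimilation): /n/ precedes the labial consonant /b/, so it assimilates in place to [m]. /enbiedigawi/ → embiedigawi.

embiedigawi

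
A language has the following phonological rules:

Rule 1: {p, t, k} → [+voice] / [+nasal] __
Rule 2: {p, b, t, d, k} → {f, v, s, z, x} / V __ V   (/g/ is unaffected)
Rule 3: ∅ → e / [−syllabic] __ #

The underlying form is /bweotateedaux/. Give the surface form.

bweosaseezauxe

Rule 1 (post-nasal voicing): no segment meets the environment; /bweotateedaux/ is unchanged.
Rule 2 (intervocalic spirantization): /t/ is a stop between vowels /o/ and /a/, so it spirantizes to the fricative [s]. /t/ is a stop between vowels /a/ and /e/, so it spirantizes to the fricative [s]. /d/ is a stop between vowels /e/ and /a/, so it spirantizes to the fricative [z]. /bweotateedaux/ → bweosaseezaux.
Rule 3 (final e-epenthesis): the form ends in the consonant /x/, so [e] is inserted word-finally. /bweosaseezaux/ → bweosaseezauxe.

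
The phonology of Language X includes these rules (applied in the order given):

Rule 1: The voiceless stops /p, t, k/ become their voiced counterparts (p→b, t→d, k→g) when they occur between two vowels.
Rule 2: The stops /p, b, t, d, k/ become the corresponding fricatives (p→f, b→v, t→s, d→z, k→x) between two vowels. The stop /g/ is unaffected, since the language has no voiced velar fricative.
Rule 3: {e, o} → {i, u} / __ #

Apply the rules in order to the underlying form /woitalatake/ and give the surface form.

woizalazagi

Rule 1 (intervocalic voicing): /t/ is a voiceless stop between vowels /i/ and /a/, so it voices to [d]. /t/ is a voiceless stop between vowels /a/ and /a/, so it voices to [d]. /k/ is a voiceless stop between vowels /a/ and /e/, so it voices to [g]. /woitalatake/ → woidaladage.
Rule 2 (intervocalic spirantization): /d/ is a stop between vowels /i/ and /a/, so it spirantizes to the fricative [z]. /d/ is a stop between vowels /a/ and /a/, so it spirantizes to the fricative [z]. /woidaladage/ → woizalazage.
Rule 3 (final vowel raising): /e/ is a mid vowel in word-final position, so it raises to [i]. /woizalazage/ → woizalazagi.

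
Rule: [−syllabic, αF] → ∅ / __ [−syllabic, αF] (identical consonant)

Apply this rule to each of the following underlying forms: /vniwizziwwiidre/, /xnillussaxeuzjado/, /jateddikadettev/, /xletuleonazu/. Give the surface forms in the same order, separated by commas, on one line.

vniwiziwiidre, xnilusaxeuzjado, jatedikadetev, xletuleonazu

/vniwizziwwiidre/: /zz/ is a geminate; the first /z/ deletes. /ww/ is a geminate; the first /w/ deletes. → [vniwiziwiidre].
/xnillussaxeuzjado/: /ll/ is a geminate; the first /l/ deletes. /ss/ is a geminate; the first /s/ deletes. → [xnilusaxeuzjado].
/jateddikadettev/: /dd/ is a geminate; the first /d/ deletes. /tt/ is a geminate; the first /t/ deletes. → [jatedikadetev].
/xletuleonazu/: the rule's environment is not met; surfaces unchanged as [xletuleonazu].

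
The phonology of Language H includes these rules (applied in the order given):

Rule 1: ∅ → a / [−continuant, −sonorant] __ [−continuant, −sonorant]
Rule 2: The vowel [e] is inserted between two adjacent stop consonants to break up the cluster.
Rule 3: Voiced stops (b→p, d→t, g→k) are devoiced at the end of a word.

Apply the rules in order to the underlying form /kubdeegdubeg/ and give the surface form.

Rule 1 (stop-cluster a-epenthesis): /b/ and /d/ form a stop–stop cluster, so [a] is inserted between them. /g/ and /d/ form a stop–stop cluster, so [a] is inserted between them. /kubdeegdubeg/ → kubadeegadubeg.
Rule 2 (stop-cluster e-epenthesis): no segment meets the environment; /kubadeegadubeg/ is unchanged.
Rule 3 (final devoicing): /g/ is a voiced stop in word-final position, so it devoices to [k]. /kubadeegadubeg/ → kubadeegadubek.

kubadeegadubek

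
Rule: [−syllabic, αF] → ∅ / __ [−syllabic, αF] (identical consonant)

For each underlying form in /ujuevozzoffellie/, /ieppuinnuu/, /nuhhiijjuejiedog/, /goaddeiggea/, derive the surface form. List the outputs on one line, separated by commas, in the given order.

/ujuevozzoffellie/: /zz/ is a geminate; the first /z/ deletes. /ff/ is a geminate; the first /f/ deletes. /ll/ is a geminate; the first /l/ deletes. → [ujuevozofelie].
/ieppuinnuu/: /pp/ is a geminate; the first /p/ deletes. /nn/ is a geminate; the first /n/ deletes. → [iepuinuu].
/nuhhiijjuejiedog/: /hh/ is a geminate; the first /h/ deletes. /jj/ is a geminate; the first /j/ deletes. → [nuhiijuejiedog].
/goaddeiggea/: /dd/ is a geminate; the first /d/ deletes. /gg/ is a geminate; the first /g/ deletes. → [goadeigea].

ujuevozofelie, iepuinuu, nuhiijuejiedog, goadeigea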